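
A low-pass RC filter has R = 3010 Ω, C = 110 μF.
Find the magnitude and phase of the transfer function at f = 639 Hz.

Step 1 — Angular frequency: ω = 2π·639 = 4015 rad/s.
Step 2 — Transfer function: H(jω) = 1/(1 + jωRC).
Step 3 — Denominator: 1 + jωRC = 1 + j·4015·3010·0.00011 = 1 + j1329.
Step 4 — H = 5.659e-07 - j0.0007522.
Step 5 — Magnitude: |H| = 0.0007522 (-62.5 dB); phase: φ = -90.0°.

|H| = 0.0007522 (-62.5 dB), φ = -90.0°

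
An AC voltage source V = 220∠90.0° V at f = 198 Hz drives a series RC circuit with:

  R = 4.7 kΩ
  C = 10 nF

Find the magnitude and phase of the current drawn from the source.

Step 1 — Angular frequency: ω = 2π·f = 2π·198 = 1244 rad/s.
Step 2 — Component impedances:
  R: Z = R = 4700 Ω
  C: Z = 1/(jωC) = -j/(ω·C) = 0 - j8.038e+04 Ω
Step 3 — Series combination: Z_total = R + C = 4700 - j8.038e+04 Ω = 8.052e+04∠-86.7° Ω.
Step 4 — Source phasor: V = 220∠90.0° V = 0 + j220 V.
Step 5 — Ohm's law: I = V / Z_total = (0 + j220) / (4700 - j8.038e+04) = -0.002728 + j0.0001595 A.
Step 6 — Convert to polar: |I| = 0.002732 A, ∠I = 176.7°.

I = 0.002732∠176.7° A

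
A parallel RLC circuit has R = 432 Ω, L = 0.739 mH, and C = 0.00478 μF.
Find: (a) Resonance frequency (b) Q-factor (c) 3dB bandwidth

Step 1 — Resonance: ω₀ = 1/√(LC) = 1/√(0.000739·4.78e-09) = 5.321e+05 rad/s.
Step 2 — f₀ = ω₀/(2π) = 8.468e+04 Hz.
Step 3 — Parallel Q: Q = R/(ω₀L) = 432/(5.321e+05·0.000739) = 1.099.
Step 4 — Bandwidth: Δω = ω₀/Q = 4.843e+05 rad/s; BW = Δω/(2π) = 7.707e+04 Hz.

(a) f₀ = 8.468e+04 Hz  (b) Q = 1.099  (c) BW = 7.707e+04 Hz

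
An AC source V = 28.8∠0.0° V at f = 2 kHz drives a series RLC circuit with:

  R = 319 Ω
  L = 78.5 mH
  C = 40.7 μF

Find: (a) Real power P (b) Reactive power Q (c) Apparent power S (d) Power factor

Step 1 — Angular frequency: ω = 2π·f = 2π·2000 = 1.257e+04 rad/s.
Step 2 — Component impedances:
  R: Z = R = 319 Ω
  L: Z = jωL = j·1.257e+04·0.0785 = 0 + j986.5 Ω
  C: Z = 1/(jωC) = -j/(ω·C) = 0 - j1.955 Ω
Step 3 — Series combination: Z_total = R + L + C = 319 + j984.5 Ω = 1035∠72.0° Ω.
Step 4 — Source phasor: V = 28.8∠0.0° V = 28.8 V.
Step 5 — Current: I = V / Z = 0.008578 - j0.02647 A = 0.02783∠-72.0° A.
Step 6 — Complex power: S = V·I* = 0.247 + j0.7624 VA.
Step 7 — Real power: P = Re(S) = 0.247 W.
Step 8 — Reactive power: Q = Im(S) = 0.7624 VAR.
Step 9 — Apparent power: |S| = 0.8015 VA.
Step 10 — Power factor: PF = P/|S| = 0.3082 (lagging).

(a) P = 0.247 W  (b) Q = 0.7624 VAR  (c) S = 0.8015 VA  (d) PF = 0.3082 (lagging)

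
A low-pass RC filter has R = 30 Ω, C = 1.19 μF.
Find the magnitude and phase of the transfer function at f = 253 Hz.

Step 1 — Angular frequency: ω = 2π·253 = 1590 rad/s.
Step 2 — Transfer function: H(jω) = 1/(1 + jωRC).
Step 3 — Denominator: 1 + jωRC = 1 + j·1590·30·1.19e-06 = 1 + j0.05675.
Step 4 — H = 0.9968 - j0.05657.
Step 5 — Magnitude: |H| = 0.9984 (-0.0 dB); phase: φ = -3.2°.

|H| = 0.9984 (-0.0 dB), φ = -3.2°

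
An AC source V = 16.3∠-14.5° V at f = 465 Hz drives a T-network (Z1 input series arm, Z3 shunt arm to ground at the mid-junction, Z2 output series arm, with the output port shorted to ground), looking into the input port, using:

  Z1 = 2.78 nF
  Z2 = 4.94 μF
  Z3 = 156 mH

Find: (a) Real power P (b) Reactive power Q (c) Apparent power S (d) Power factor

Step 1 — Angular frequency: ω = 2π·f = 2π·465 = 2922 rad/s.
Step 2 — Component impedances:
  Z1: Z = 1/(jωC) = -j/(ω·C) = 0 - j1.231e+05 Ω
  Z2: Z = 1/(jωC) = -j/(ω·C) = 0 - j69.29 Ω
  Z3: Z = jωL = j·2922·0.156 = 0 + j455.8 Ω
Step 3 — With the output port shorted to ground, the output series arm Z2 runs from the junction to ground; the shunt arm Z3 also runs from the junction to ground. They appear in parallel: Z3 || Z2 = 0 - j81.71 Ω.
Step 4 — Series with input arm Z1: Z_in = Z1 + (Z3 || Z2) = 0 - j1.232e+05 Ω = 1.232e+05∠-90.0° Ω.
Step 5 — Source phasor: V = 16.3∠-14.5° V = 15.78 - j4.081 V.
Step 6 — Current: I = V / Z = 3.313e-05 + j0.0001281 A = 0.0001323∠75.5° A.
Step 7 — Complex power: S = V·I* = 0 - j0.002157 VA.
Step 8 — Real power: P = Re(S) = 0 W.
Step 9 — Reactive power: Q = Im(S) = -0.002157 VAR.
Step 10 — Apparent power: |S| = 0.002157 VA.
Step 11 — Power factor: PF = P/|S| = 0 (leading).

(a) P = 0 W  (b) Q = -0.002157 VAR  (c) S = 0.002157 VA  (d) PF = 0 (leading)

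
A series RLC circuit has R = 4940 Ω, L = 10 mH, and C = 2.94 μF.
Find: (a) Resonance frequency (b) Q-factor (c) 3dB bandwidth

Step 1 — Resonance: ω₀ = 1/√(LC) = 1/√(0.01·2.94e-06) = 5832 rad/s.
Step 2 — f₀ = ω₀/(2π) = 928.2 Hz.
Step 3 — Series Q: Q = ω₀L/R = 5832·0.01/4940 = 0.01181.
Step 4 — Bandwidth: Δω = ω₀/Q = 4.94e+05 rad/s; BW = Δω/(2π) = 7.862e+04 Hz.

(a) f₀ = 928.2 Hz  (b) Q = 0.01181  (c) BW = 7.862e+04 Hz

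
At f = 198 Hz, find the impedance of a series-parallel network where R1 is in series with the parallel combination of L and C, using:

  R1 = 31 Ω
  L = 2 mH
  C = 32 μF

Step 1 — Angular frequency: ω = 2π·f = 2π·198 = 1244 rad/s.
Step 2 — Component impedances:
  R1: Z = R = 31 Ω
  L: Z = jωL = j·1244·0.002 = 0 + j2.488 Ω
  C: Z = 1/(jωC) = -j/(ω·C) = 0 - j25.12 Ω
Step 3 — Parallel branch: L || C = 1/(1/L + 1/C) = 0 + j2.762 Ω.
Step 4 — Series with R1: Z_total = R1 + (L || C) = 31 + j2.762 Ω = 31.12∠5.1° Ω.

Z = 31 + j2.762 Ω = 31.12∠5.1° Ω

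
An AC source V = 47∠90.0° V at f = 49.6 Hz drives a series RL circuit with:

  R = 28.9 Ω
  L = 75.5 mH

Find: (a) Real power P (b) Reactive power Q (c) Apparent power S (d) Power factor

Step 1 — Angular frequency: ω = 2π·f = 2π·49.6 = 311.6 rad/s.
Step 2 — Component impedances:
  R: Z = R = 28.9 Ω
  L: Z = jωL = j·311.6·0.0755 = 0 + j23.53 Ω
Step 3 — Series combination: Z_total = R + L = 28.9 + j23.53 Ω = 37.27∠39.2° Ω.
Step 4 — Source phasor: V = 47∠90.0° V = 0 + j47 V.
Step 5 — Current: I = V / Z = 0.7963 + j0.978 A = 1.261∠50.8° A.
Step 6 — Complex power: S = V·I* = 45.97 + j37.42 VA.
Step 7 — Real power: P = Re(S) = 45.97 W.
Step 8 — Reactive power: Q = Im(S) = 37.42 VAR.
Step 9 — Apparent power: |S| = 59.27 VA.
Step 10 — Power factor: PF = P/|S| = 0.7755 (lagging).

(a) P = 45.97 W  (b) Q = 37.42 VAR  (c) S = 59.27 VA  (d) PF = 0.7755 (lagging)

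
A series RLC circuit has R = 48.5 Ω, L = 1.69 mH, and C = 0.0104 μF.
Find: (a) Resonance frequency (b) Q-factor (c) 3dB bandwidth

Step 1 — Resonance: ω₀ = 1/√(LC) = 1/√(0.00169·1.04e-08) = 2.385e+05 rad/s.
Step 2 — f₀ = ω₀/(2π) = 3.796e+04 Hz.
Step 3 — Series Q: Q = ω₀L/R = 2.385e+05·0.00169/48.5 = 8.312.
Step 4 — Bandwidth: Δω = ω₀/Q = 2.87e+04 rad/s; BW = Δω/(2π) = 4567 Hz.

(a) f₀ = 3.796e+04 Hz  (b) Q = 8.312  (c) BW = 4567 Hz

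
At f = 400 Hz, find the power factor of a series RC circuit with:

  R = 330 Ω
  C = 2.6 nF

Step 1 — Angular frequency: ω = 2π·f = 2π·400 = 2513 rad/s.
Step 2 — Component impedances:
  R: Z = R = 330 Ω
  C: Z = 1/(jωC) = -j/(ω·C) = 0 - j1.53e+05 Ω
Step 3 — Series combination: Z_total = R + C = 330 - j1.53e+05 Ω = 1.53e+05∠-89.9° Ω.
Step 4 — Power factor: PF = cos(φ) = Re(Z)/|Z| = 330/1.5303e+05 = 0.002156.
Step 5 — Type: Im(Z) = -1.53e+05 ⇒ leading (phase φ = -89.9°).

PF = 0.002156 (leading, φ = -89.9°)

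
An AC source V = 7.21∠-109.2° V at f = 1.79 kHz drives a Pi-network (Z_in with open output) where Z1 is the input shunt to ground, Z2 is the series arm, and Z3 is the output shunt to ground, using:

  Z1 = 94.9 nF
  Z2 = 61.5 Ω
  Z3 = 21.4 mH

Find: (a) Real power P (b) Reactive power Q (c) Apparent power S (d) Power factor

Step 1 — Angular frequency: ω = 2π·f = 2π·1790 = 1.125e+04 rad/s.
Step 2 — Component impedances:
  Z1: Z = 1/(jωC) = -j/(ω·C) = 0 - j936.9 Ω
  Z2: Z = R = 61.5 Ω
  Z3: Z = jωL = j·1.125e+04·0.0214 = 0 + j240.7 Ω
Step 3 — With open output, the series arm Z2 and the output shunt Z3 appear in series to ground: Z2 + Z3 = 61.5 + j240.7 Ω.
Step 4 — Parallel with input shunt Z1: Z_in = Z1 || (Z2 + Z3) = 110.5 + j314.1 Ω = 333∠70.6° Ω.
Step 5 — Source phasor: V = 7.21∠-109.2° V = -2.371 - j6.809 V.
Step 6 — Current: I = V / Z = -0.02165 - j6.863e-05 A = 0.02165∠-179.8° A.
Step 7 — Complex power: S = V·I* = 0.05181 + j0.1473 VA.
Step 8 — Real power: P = Re(S) = 0.05181 W.
Step 9 — Reactive power: Q = Im(S) = 0.1473 VAR.
Step 10 — Apparent power: |S| = 0.1561 VA.
Step 11 — Power factor: PF = P/|S| = 0.3319 (lagging).

(a) P = 0.05181 W  (b) Q = 0.1473 VAR  (c) S = 0.1561 VA  (d) PF = 0.3319 (lagging)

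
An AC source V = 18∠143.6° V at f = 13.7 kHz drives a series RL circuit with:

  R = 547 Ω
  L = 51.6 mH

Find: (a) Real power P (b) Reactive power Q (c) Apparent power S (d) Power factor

Step 1 — Angular frequency: ω = 2π·f = 2π·1.37e+04 = 8.608e+04 rad/s.
Step 2 — Component impedances:
  R: Z = R = 547 Ω
  L: Z = jωL = j·8.608e+04·0.0516 = 0 + j4442 Ω
Step 3 — Series combination: Z_total = R + L = 547 + j4442 Ω = 4475∠83.0° Ω.
Step 4 — Source phasor: V = 18∠143.6° V = -14.49 + j10.68 V.
Step 5 — Current: I = V / Z = 0.001973 + j0.003505 A = 0.004022∠60.6° A.
Step 6 — Complex power: S = V·I* = 0.008849 + j0.07186 VA.
Step 7 — Real power: P = Re(S) = 0.008849 W.
Step 8 — Reactive power: Q = Im(S) = 0.07186 VAR.
Step 9 — Apparent power: |S| = 0.0724 VA.
Step 10 — Power factor: PF = P/|S| = 0.1222 (lagging).

(a) P = 0.008849 W  (b) Q = 0.07186 VAR  (c) S = 0.0724 VA  (d) PF = 0.1222 (lagging)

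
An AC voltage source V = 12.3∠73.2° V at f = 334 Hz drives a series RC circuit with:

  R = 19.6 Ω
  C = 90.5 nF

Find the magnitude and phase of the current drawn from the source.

Step 1 — Angular frequency: ω = 2π·f = 2π·334 = 2099 rad/s.
Step 2 — Component impedances:
  R: Z = R = 19.6 Ω
  C: Z = 1/(jωC) = -j/(ω·C) = 0 - j5265 Ω
Step 3 — Series combination: Z_total = R + C = 19.6 - j5265 Ω = 5265∠-89.8° Ω.
Step 4 — Source phasor: V = 12.3∠73.2° V = 3.555 + j11.78 V.
Step 5 — Ohm's law: I = V / Z_total = (3.555 + j11.78) / (19.6 - j5265) = -0.002234 + j0.0006835 A.
Step 6 — Convert to polar: |I| = 0.002336 A, ∠I = 163.0°.

I = 0.002336∠163.0° A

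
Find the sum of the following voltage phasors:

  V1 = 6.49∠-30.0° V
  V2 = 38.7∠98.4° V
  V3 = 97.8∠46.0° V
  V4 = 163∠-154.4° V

Step 1 — Convert each phasor to rectangular form:
  V1 = 6.49·(cos(-30.0°) + j·sin(-30.0°)) = 5.621 - j3.245 V
  V2 = 38.7·(cos(98.4°) + j·sin(98.4°)) = -5.653 + j38.28 V
  V3 = 97.8·(cos(46.0°) + j·sin(46.0°)) = 67.94 + j70.35 V
  V4 = 163·(cos(-154.4°) + j·sin(-154.4°)) = -147 - j70.43 V
Step 2 — Sum components: V_total = -79.09 + j34.96 V.
Step 3 — Convert to polar: |V_total| = 86.48 V, ∠V_total = 156.2°.

V_total = 86.48∠156.2° V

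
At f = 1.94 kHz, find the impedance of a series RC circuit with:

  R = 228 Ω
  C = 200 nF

Step 1 — Angular frequency: ω = 2π·f = 2π·1940 = 1.219e+04 rad/s.
Step 2 — Component impedances:
  R: Z = R = 228 Ω
  C: Z = 1/(jωC) = -j/(ω·C) = 0 - j410.2 Ω
Step 3 — Series combination: Z_total = R + C = 228 - j410.2 Ω = 469.3∠-60.9° Ω.

Z = 228 - j410.2 Ω = 469.3∠-60.9° Ω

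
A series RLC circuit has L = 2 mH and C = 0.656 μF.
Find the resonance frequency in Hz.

Step 1 — Resonance condition Im(Z)=0 gives ω₀ = 1/√(LC).
Step 2 — ω₀ = 1/√(0.002·6.56e-07) = 2.761e+04 rad/s.
Step 3 — f₀ = ω₀/(2π) = 4394 Hz.

f₀ = 4394 Hz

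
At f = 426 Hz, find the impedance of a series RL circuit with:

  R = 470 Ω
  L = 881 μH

Step 1 — Angular frequency: ω = 2π·f = 2π·426 = 2677 rad/s.
Step 2 — Component impedances:
  R: Z = R = 470 Ω
  L: Z = jωL = j·2677·0.000881 = 0 + j2.358 Ω
Step 3 — Series combination: Z_total = R + L = 470 + j2.358 Ω = 470∠0.3° Ω.

Z = 470 + j2.358 Ω = 470∠0.3° Ω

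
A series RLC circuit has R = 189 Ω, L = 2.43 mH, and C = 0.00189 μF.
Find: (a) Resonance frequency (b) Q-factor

Step 1 — Resonance condition Im(Z)=0 gives ω₀ = 1/√(LC).
Step 2 — ω₀ = 1/√(0.00243·1.89e-09) = 4.666e+05 rad/s.
Step 3 — f₀ = ω₀/(2π) = 7.427e+04 Hz.
Step 4 — Series Q: Q = ω₀L/R = 4.666e+05·0.00243/189 = 5.999.

(a) f₀ = 7.427e+04 Hz  (b) Q = 5.999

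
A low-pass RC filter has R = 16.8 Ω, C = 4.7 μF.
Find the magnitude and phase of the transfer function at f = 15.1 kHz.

Step 1 — Angular frequency: ω = 2π·1.51e+04 = 9.488e+04 rad/s.
Step 2 — Transfer function: H(jω) = 1/(1 + jωRC).
Step 3 — Denominator: 1 + jωRC = 1 + j·9.488e+04·16.8·4.7e-06 = 1 + j7.491.
Step 4 — H = 0.01751 - j0.1311.
Step 5 — Magnitude: |H| = 0.1323 (-17.6 dB); phase: φ = -82.4°.

|H| = 0.1323 (-17.6 dB), φ = -82.4°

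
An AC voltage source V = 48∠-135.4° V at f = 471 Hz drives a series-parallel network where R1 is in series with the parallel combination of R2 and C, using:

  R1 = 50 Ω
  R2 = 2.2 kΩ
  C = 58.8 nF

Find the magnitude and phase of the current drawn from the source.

Step 1 — Angular frequency: ω = 2π·f = 2π·471 = 2959 rad/s.
Step 2 — Component impedances:
  R1: Z = R = 50 Ω
  R2: Z = R = 2200 Ω
  C: Z = 1/(jωC) = -j/(ω·C) = 0 - j5747 Ω
Step 3 — Parallel branch: R2 || C = 1/(1/R2 + 1/C) = 1919 - j734.6 Ω.
Step 4 — Series with R1: Z_total = R1 + (R2 || C) = 1969 - j734.6 Ω = 2101∠-20.5° Ω.
Step 5 — Source phasor: V = 48∠-135.4° V = -34.18 - j33.7 V.
Step 6 — Ohm's law: I = V / Z_total = (-34.18 - j33.7) / (1969 - j734.6) = -0.009632 - j0.02071 A.
Step 7 — Convert to polar: |I| = 0.02284 A, ∠I = -114.9°.

I = 0.02284∠-114.9° A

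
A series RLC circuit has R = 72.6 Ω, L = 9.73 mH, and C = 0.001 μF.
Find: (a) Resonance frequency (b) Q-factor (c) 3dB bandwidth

Step 1 — Resonance: ω₀ = 1/√(LC) = 1/√(0.00973·1e-09) = 3.206e+05 rad/s.
Step 2 — f₀ = ω₀/(2π) = 5.102e+04 Hz.
Step 3 — Series Q: Q = ω₀L/R = 3.206e+05·0.00973/72.6 = 42.97.
Step 4 — Bandwidth: Δω = ω₀/Q = 7461 rad/s; BW = Δω/(2π) = 1188 Hz.

(a) f₀ = 5.102e+04 Hz  (b) Q = 42.97  (c) BW = 1188 Hz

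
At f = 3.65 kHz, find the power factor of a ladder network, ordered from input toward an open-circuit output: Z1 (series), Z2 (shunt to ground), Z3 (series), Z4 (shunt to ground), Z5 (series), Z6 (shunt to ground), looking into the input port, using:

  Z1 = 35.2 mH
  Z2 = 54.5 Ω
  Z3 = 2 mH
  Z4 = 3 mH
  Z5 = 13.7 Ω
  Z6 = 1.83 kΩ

Step 1 — Angular frequency: ω = 2π·f = 2π·3650 = 2.293e+04 rad/s.
Step 2 — Component impedances:
  Z1: Z = jωL = j·2.293e+04·0.0352 = 0 + j807.3 Ω
  Z2: Z = R = 54.5 Ω
  Z3: Z = jωL = j·2.293e+04·0.002 = 0 + j45.87 Ω
  Z4: Z = jωL = j·2.293e+04·0.003 = 0 + j68.8 Ω
  Z5: Z = R = 13.7 Ω
  Z6: Z = R = 1830 Ω
Step 3 — Ladder network (open output): work backward from the far end, alternating series and parallel combinations. Z_in = 44.15 + j828 Ω = 829.2∠86.9° Ω.
Step 4 — Power factor: PF = cos(φ) = Re(Z)/|Z| = 44.154/829.21 = 0.05325.
Step 5 — Type: Im(Z) = 828 ⇒ lagging (phase φ = 86.9°).

PF = 0.05325 (lagging, φ = 86.9°)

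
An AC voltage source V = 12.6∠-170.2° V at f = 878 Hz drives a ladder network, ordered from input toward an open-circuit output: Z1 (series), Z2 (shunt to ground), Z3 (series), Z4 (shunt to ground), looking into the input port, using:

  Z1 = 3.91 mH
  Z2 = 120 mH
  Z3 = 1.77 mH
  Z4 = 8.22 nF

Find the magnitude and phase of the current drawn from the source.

Step 1 — Angular frequency: ω = 2π·f = 2π·878 = 5517 rad/s.
Step 2 — Component impedances:
  Z1: Z = jωL = j·5517·0.00391 = 0 + j21.57 Ω
  Z2: Z = jωL = j·5517·0.12 = 0 + j662 Ω
  Z3: Z = jωL = j·5517·0.00177 = 0 + j9.764 Ω
  Z4: Z = 1/(jωC) = -j/(ω·C) = 0 - j2.205e+04 Ω
Step 3 — Ladder network (open output): work backward from the far end, alternating series and parallel combinations. Z_in = 0 + j704.1 Ω = 704.1∠90.0° Ω.
Step 4 — Source phasor: V = 12.6∠-170.2° V = -12.42 - j2.145 V.
Step 5 — Ohm's law: I = V / Z_total = (-12.42 - j2.145) / (0 + j704.1) = -0.003046 + j0.01763 A.
Step 6 — Convert to polar: |I| = 0.0179 A, ∠I = 99.8°.

I = 0.0179∠99.8° A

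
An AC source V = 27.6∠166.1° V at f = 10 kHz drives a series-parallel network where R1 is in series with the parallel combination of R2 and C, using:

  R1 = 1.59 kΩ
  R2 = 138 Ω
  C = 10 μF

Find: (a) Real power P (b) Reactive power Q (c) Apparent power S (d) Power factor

Step 1 — Angular frequency: ω = 2π·f = 2π·1e+04 = 6.283e+04 rad/s.
Step 2 — Component impedances:
  R1: Z = R = 1590 Ω
  R2: Z = R = 138 Ω
  C: Z = 1/(jωC) = -j/(ω·C) = 0 - j1.592 Ω
Step 3 — Parallel branch: R2 || C = 1/(1/R2 + 1/C) = 0.01835 - j1.591 Ω.
Step 4 — Series with R1: Z_total = R1 + (R2 || C) = 1590 - j1.591 Ω = 1590∠-0.1° Ω.
Step 5 — Source phasor: V = 27.6∠166.1° V = -26.79 + j6.63 V.
Step 6 — Current: I = V / Z = -0.01685 + j0.004153 A = 0.01736∠166.2° A.
Step 7 — Complex power: S = V·I* = 0.4791 - j0.0004795 VA.
Step 8 — Real power: P = Re(S) = 0.4791 W.
Step 9 — Reactive power: Q = Im(S) = -0.0004795 VAR.
Step 10 — Apparent power: |S| = 0.4791 VA.
Step 11 — Power factor: PF = P/|S| = 1 (leading).

(a) P = 0.4791 W  (b) Q = -0.0004795 VAR  (c) S = 0.4791 VA  (d) PF = 1 (leading)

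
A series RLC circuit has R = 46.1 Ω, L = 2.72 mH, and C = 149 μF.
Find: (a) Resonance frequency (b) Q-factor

Step 1 — Resonance condition Im(Z)=0 gives ω₀ = 1/√(LC).
Step 2 — ω₀ = 1/√(0.00272·0.000149) = 1571 rad/s.
Step 3 — f₀ = ω₀/(2π) = 250 Hz.
Step 4 — Series Q: Q = ω₀L/R = 1571·0.00272/46.1 = 0.09268.

(a) f₀ = 250 Hz  (b) Q = 0.09268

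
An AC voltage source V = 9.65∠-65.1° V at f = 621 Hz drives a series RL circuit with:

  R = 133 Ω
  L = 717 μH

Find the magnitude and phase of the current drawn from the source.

Step 1 — Angular frequency: ω = 2π·f = 2π·621 = 3902 rad/s.
Step 2 — Component impedances:
  R: Z = R = 133 Ω
  L: Z = jωL = j·3902·0.000717 = 0 + j2.798 Ω
Step 3 — Series combination: Z_total = R + L = 133 + j2.798 Ω = 133∠1.2° Ω.
Step 4 — Source phasor: V = 9.65∠-65.1° V = 4.063 - j8.753 V.
Step 5 — Ohm's law: I = V / Z_total = (4.063 - j8.753) / (133 + j2.798) = 0.02915 - j0.06643 A.
Step 6 — Convert to polar: |I| = 0.07254 A, ∠I = -66.3°.

I = 0.07254∠-66.3° A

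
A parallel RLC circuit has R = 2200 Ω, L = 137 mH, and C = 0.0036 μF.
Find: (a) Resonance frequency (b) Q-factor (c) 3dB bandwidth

Step 1 — Resonance: ω₀ = 1/√(LC) = 1/√(0.137·3.6e-09) = 4.503e+04 rad/s.
Step 2 — f₀ = ω₀/(2π) = 7167 Hz.
Step 3 — Parallel Q: Q = R/(ω₀L) = 2200/(4.503e+04·0.137) = 0.3566.
Step 4 — Bandwidth: Δω = ω₀/Q = 1.263e+05 rad/s; BW = Δω/(2π) = 2.01e+04 Hz.

(a) f₀ = 7167 Hz  (b) Q = 0.3566  (c) BW = 2.01e+04 Hz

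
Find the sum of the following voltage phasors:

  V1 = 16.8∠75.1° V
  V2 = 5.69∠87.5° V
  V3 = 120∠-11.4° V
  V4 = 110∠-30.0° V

Step 1 — Convert each phasor to rectangular form:
  V1 = 16.8·(cos(75.1°) + j·sin(75.1°)) = 4.32 + j16.24 V
  V2 = 5.69·(cos(87.5°) + j·sin(87.5°)) = 0.2482 + j5.685 V
  V3 = 120·(cos(-11.4°) + j·sin(-11.4°)) = 117.6 - j23.72 V
  V4 = 110·(cos(-30.0°) + j·sin(-30.0°)) = 95.26 - j55 V
Step 2 — Sum components: V_total = 217.5 - j56.8 V.
Step 3 — Convert to polar: |V_total| = 224.8 V, ∠V_total = -14.6°.

V_total = 224.8∠-14.6° V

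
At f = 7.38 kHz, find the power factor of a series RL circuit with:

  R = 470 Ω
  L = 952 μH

Step 1 — Angular frequency: ω = 2π·f = 2π·7380 = 4.637e+04 rad/s.
Step 2 — Component impedances:
  R: Z = R = 470 Ω
  L: Z = jωL = j·4.637e+04·0.000952 = 0 + j44.14 Ω
Step 3 — Series combination: Z_total = R + L = 470 + j44.14 Ω = 472.1∠5.4° Ω.
Step 4 — Power factor: PF = cos(φ) = Re(Z)/|Z| = 470/472.1 = 0.9956.
Step 5 — Type: Im(Z) = 44.14 ⇒ lagging (phase φ = 5.4°).

PF = 0.9956 (lagging, φ = 5.4°)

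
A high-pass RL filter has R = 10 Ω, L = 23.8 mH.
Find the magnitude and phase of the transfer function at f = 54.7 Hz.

Step 1 — Angular frequency: ω = 2π·54.7 = 343.7 rad/s.
Step 2 — Transfer function: H(jω) = jωL/(R + jωL).
Step 3 — Numerator jωL = j·8.18; denominator R + jωL = 10 + j8.18.
Step 4 — H = 0.4009 + j0.4901.
Step 5 — Magnitude: |H| = 0.6331 (-4.0 dB); phase: φ = 50.7°.

|H| = 0.6331 (-4.0 dB), φ = 50.7°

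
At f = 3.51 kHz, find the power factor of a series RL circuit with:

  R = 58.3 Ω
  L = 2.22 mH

Step 1 — Angular frequency: ω = 2π·f = 2π·3510 = 2.205e+04 rad/s.
Step 2 — Component impedances:
  R: Z = R = 58.3 Ω
  L: Z = jωL = j·2.205e+04·0.00222 = 0 + j48.96 Ω
Step 3 — Series combination: Z_total = R + L = 58.3 + j48.96 Ω = 76.13∠40.0° Ω.
Step 4 — Power factor: PF = cos(φ) = Re(Z)/|Z| = 58.3/76.13 = 0.7658.
Step 5 — Type: Im(Z) = 48.96 ⇒ lagging (phase φ = 40.0°).

PF = 0.7658 (lagging, φ = 40.0°)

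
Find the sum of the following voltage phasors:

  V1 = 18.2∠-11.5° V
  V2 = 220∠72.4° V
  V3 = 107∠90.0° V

Step 1 — Convert each phasor to rectangular form:
  V1 = 18.2·(cos(-11.5°) + j·sin(-11.5°)) = 17.83 - j3.628 V
  V2 = 220·(cos(72.4°) + j·sin(72.4°)) = 66.52 + j209.7 V
  V3 = 107·(cos(90.0°) + j·sin(90.0°)) = 0 + j107 V
Step 2 — Sum components: V_total = 84.36 + j313.1 V.
Step 3 — Convert to polar: |V_total| = 324.2 V, ∠V_total = 74.9°.

V_total = 324.2∠74.9° V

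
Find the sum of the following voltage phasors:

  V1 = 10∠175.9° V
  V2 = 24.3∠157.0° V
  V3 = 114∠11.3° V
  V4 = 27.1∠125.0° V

Step 1 — Convert each phasor to rectangular form:
  V1 = 10·(cos(175.9°) + j·sin(175.9°)) = -9.974 + j0.715 V
  V2 = 24.3·(cos(157.0°) + j·sin(157.0°)) = -22.37 + j9.495 V
  V3 = 114·(cos(11.3°) + j·sin(11.3°)) = 111.8 + j22.34 V
  V4 = 27.1·(cos(125.0°) + j·sin(125.0°)) = -15.54 + j22.2 V
Step 2 — Sum components: V_total = 63.9 + j54.75 V.
Step 3 — Convert to polar: |V_total| = 84.15 V, ∠V_total = 40.6°.

V_total = 84.15∠40.6° V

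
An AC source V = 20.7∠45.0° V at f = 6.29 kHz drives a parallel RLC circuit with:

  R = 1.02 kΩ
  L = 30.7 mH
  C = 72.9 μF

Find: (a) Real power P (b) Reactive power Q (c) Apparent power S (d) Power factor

Step 1 — Angular frequency: ω = 2π·f = 2π·6290 = 3.952e+04 rad/s.
Step 2 — Component impedances:
  R: Z = R = 1020 Ω
  L: Z = jωL = j·3.952e+04·0.0307 = 0 + j1213 Ω
  C: Z = 1/(jωC) = -j/(ω·C) = 0 - j0.3471 Ω
Step 3 — Parallel combination: 1/Z_total = 1/R + 1/L + 1/C; Z_total = 0.0001182 - j0.3472 Ω = 0.3472∠-90.0° Ω.
Step 4 — Source phasor: V = 20.7∠45.0° V = 14.64 + j14.64 V.
Step 5 — Current: I = V / Z = -42.14 + j42.17 A = 59.62∠135.0° A.
Step 6 — Complex power: S = V·I* = 0.4201 - j1234 VA.
Step 7 — Real power: P = Re(S) = 0.4201 W.
Step 8 — Reactive power: Q = Im(S) = -1234 VAR.
Step 9 — Apparent power: |S| = 1234 VA.
Step 10 — Power factor: PF = P/|S| = 0.0003404 (leading).

(a) P = 0.4201 W  (b) Q = -1234 VAR  (c) S = 1234 VA  (d) PF = 0.0003404 (leading)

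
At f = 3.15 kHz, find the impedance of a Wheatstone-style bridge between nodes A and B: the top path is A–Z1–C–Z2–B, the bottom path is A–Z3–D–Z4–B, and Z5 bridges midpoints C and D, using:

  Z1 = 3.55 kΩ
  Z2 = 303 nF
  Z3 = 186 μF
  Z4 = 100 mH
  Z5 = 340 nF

Step 1 — Angular frequency: ω = 2π·f = 2π·3150 = 1.979e+04 rad/s.
Step 2 — Component impedances:
  Z1: Z = R = 3550 Ω
  Z2: Z = 1/(jωC) = -j/(ω·C) = 0 - j166.8 Ω
  Z3: Z = 1/(jωC) = -j/(ω·C) = 0 - j0.2716 Ω
  Z4: Z = jωL = j·1.979e+04·0.1 = 0 + j1979 Ω
  Z5: Z = 1/(jωC) = -j/(ω·C) = 0 - j148.6 Ω
Step 3 — Bridge requires nodal analysis (the Z5 bridge couples midpoints C and D, so the two paths cannot be reduced to a simple series/parallel combination). Setting node B to ground and injecting 1 A at node A, the 3-node admittance system at A, C, D solves to V_A = Z_AB = 8.811 - j375 Ω = 375.1∠-88.7° Ω.

Z = 8.811 - j375 Ω = 375.1∠-88.7° Ω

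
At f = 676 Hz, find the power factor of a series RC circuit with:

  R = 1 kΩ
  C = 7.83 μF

Step 1 — Angular frequency: ω = 2π·f = 2π·676 = 4247 rad/s.
Step 2 — Component impedances:
  R: Z = R = 1000 Ω
  C: Z = 1/(jωC) = -j/(ω·C) = 0 - j30.07 Ω
Step 3 — Series combination: Z_total = R + C = 1000 - j30.07 Ω = 1000∠-1.7° Ω.
Step 4 — Power factor: PF = cos(φ) = Re(Z)/|Z| = 1000/1000.5 = 0.9995.
Step 5 — Type: Im(Z) = -30.07 ⇒ leading (phase φ = -1.7°).

PF = 0.9995 (leading, φ = -1.7°)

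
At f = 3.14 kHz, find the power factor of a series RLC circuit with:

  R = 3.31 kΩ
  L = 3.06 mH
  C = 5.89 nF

Step 1 — Angular frequency: ω = 2π·f = 2π·3140 = 1.973e+04 rad/s.
Step 2 — Component impedances:
  R: Z = R = 3310 Ω
  L: Z = jωL = j·1.973e+04·0.00306 = 0 + j60.37 Ω
  C: Z = 1/(jωC) = -j/(ω·C) = 0 - j8605 Ω
Step 3 — Series combination: Z_total = R + L + C = 3310 - j8545 Ω = 9164∠-68.8° Ω.
Step 4 — Power factor: PF = cos(φ) = Re(Z)/|Z| = 3310/9164 = 0.3612.
Step 5 — Type: Im(Z) = -8545 ⇒ leading (phase φ = -68.8°).

PF = 0.3612 (leading, φ = -68.8°)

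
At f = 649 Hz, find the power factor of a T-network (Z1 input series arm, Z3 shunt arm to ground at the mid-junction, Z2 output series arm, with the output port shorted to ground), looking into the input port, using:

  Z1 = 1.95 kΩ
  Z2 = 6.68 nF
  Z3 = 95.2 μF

Step 1 — Angular frequency: ω = 2π·f = 2π·649 = 4078 rad/s.
Step 2 — Component impedances:
  Z1: Z = R = 1950 Ω
  Z2: Z = 1/(jωC) = -j/(ω·C) = 0 - j3.671e+04 Ω
  Z3: Z = 1/(jωC) = -j/(ω·C) = 0 - j2.576 Ω
Step 3 — With the output port shorted to ground, the output series arm Z2 runs from the junction to ground; the shunt arm Z3 also runs from the junction to ground. They appear in parallel: Z3 || Z2 = 0 - j2.576 Ω.
Step 4 — Series with input arm Z1: Z_in = Z1 + (Z3 || Z2) = 1950 - j2.576 Ω = 1950∠-0.1° Ω.
Step 5 — Power factor: PF = cos(φ) = Re(Z)/|Z| = 1950/1950 = 1.
Step 6 — Type: Im(Z) = -2.576 ⇒ leading (phase φ = -0.1°).

PF = 1 (leading, φ = -0.1°)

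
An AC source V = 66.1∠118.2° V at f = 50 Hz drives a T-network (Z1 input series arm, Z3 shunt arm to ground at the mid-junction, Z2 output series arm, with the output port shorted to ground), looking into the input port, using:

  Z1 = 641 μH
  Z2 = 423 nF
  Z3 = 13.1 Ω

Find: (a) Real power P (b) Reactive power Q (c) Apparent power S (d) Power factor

Step 1 — Angular frequency: ω = 2π·f = 2π·50 = 314.2 rad/s.
Step 2 — Component impedances:
  Z1: Z = jωL = j·314.2·0.000641 = 0 + j0.2014 Ω
  Z2: Z = 1/(jωC) = -j/(ω·C) = 0 - j7525 Ω
  Z3: Z = R = 13.1 Ω
Step 3 — With the output port shorted to ground, the output series arm Z2 runs from the junction to ground; the shunt arm Z3 also runs from the junction to ground. They appear in parallel: Z3 || Z2 = 13.1 - j0.02281 Ω.
Step 4 — Series with input arm Z1: Z_in = Z1 + (Z3 || Z2) = 13.1 + j0.1786 Ω = 13.1∠0.8° Ω.
Step 5 — Source phasor: V = 66.1∠118.2° V = -31.24 + j58.25 V.
Step 6 — Current: I = V / Z = -2.323 + j4.479 A = 5.045∠117.4° A.
Step 7 — Complex power: S = V·I* = 333.5 + j4.546 VA.
Step 8 — Real power: P = Re(S) = 333.5 W.
Step 9 — Reactive power: Q = Im(S) = 4.546 VAR.
Step 10 — Apparent power: |S| = 333.5 VA.
Step 11 — Power factor: PF = P/|S| = 0.9999 (lagging).

(a) P = 333.5 W  (b) Q = 4.546 VAR  (c) S = 333.5 VA  (d) PF = 0.9999 (lagging)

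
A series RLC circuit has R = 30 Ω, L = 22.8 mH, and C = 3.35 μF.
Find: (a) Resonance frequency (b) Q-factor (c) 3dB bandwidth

Step 1 — Resonance: ω₀ = 1/√(LC) = 1/√(0.0228·3.35e-06) = 3618 rad/s.
Step 2 — f₀ = ω₀/(2π) = 575.9 Hz.
Step 3 — Series Q: Q = ω₀L/R = 3618·0.0228/30 = 2.75.
Step 4 — Bandwidth: Δω = ω₀/Q = 1316 rad/s; BW = Δω/(2π) = 209.4 Hz.

(a) f₀ = 575.9 Hz  (b) Q = 2.75  (c) BW = 209.4 Hz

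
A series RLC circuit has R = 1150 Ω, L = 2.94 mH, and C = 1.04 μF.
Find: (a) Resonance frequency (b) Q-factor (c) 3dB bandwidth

Step 1 — Resonance: ω₀ = 1/√(LC) = 1/√(0.00294·1.04e-06) = 1.808e+04 rad/s.
Step 2 — f₀ = ω₀/(2π) = 2878 Hz.
Step 3 — Series Q: Q = ω₀L/R = 1.808e+04·0.00294/1150 = 0.04623.
Step 4 — Bandwidth: Δω = ω₀/Q = 3.912e+05 rad/s; BW = Δω/(2π) = 6.225e+04 Hz.

(a) f₀ = 2878 Hz  (b) Q = 0.04623  (c) BW = 6.225e+04 Hz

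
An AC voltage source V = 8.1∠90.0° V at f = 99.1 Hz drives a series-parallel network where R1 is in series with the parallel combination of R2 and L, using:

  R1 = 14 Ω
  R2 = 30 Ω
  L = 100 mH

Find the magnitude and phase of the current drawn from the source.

Step 1 — Angular frequency: ω = 2π·f = 2π·99.1 = 622.7 rad/s.
Step 2 — Component impedances:
  R1: Z = R = 14 Ω
  R2: Z = R = 30 Ω
  L: Z = jωL = j·622.7·0.1 = 0 + j62.27 Ω
Step 3 — Parallel branch: R2 || L = 1/(1/R2 + 1/L) = 24.35 + j11.73 Ω.
Step 4 — Series with R1: Z_total = R1 + (R2 || L) = 38.35 + j11.73 Ω = 40.1∠17.0° Ω.
Step 5 — Source phasor: V = 8.1∠90.0° V = 0 + j8.1 V.
Step 6 — Ohm's law: I = V / Z_total = (0 + j8.1) / (38.35 + j11.73) = 0.05909 + j0.1931 A.
Step 7 — Convert to polar: |I| = 0.202 A, ∠I = 73.0°.

I = 0.202∠73.0° A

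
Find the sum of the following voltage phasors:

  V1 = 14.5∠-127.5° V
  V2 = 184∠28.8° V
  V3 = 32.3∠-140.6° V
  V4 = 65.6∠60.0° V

Step 1 — Convert each phasor to rectangular form:
  V1 = 14.5·(cos(-127.5°) + j·sin(-127.5°)) = -8.827 - j11.5 V
  V2 = 184·(cos(28.8°) + j·sin(28.8°)) = 161.2 + j88.64 V
  V3 = 32.3·(cos(-140.6°) + j·sin(-140.6°)) = -24.96 - j20.5 V
  V4 = 65.6·(cos(60.0°) + j·sin(60.0°)) = 32.8 + j56.81 V
Step 2 — Sum components: V_total = 160.3 + j113.4 V.
Step 3 — Convert to polar: |V_total| = 196.3 V, ∠V_total = 35.3°.

V_total = 196.3∠35.3° V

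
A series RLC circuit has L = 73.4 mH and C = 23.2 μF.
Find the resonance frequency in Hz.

Step 1 — Resonance condition Im(Z)=0 gives ω₀ = 1/√(LC).
Step 2 — ω₀ = 1/√(0.0734·2.32e-05) = 766.3 rad/s.
Step 3 — f₀ = ω₀/(2π) = 122 Hz.

f₀ = 122 Hz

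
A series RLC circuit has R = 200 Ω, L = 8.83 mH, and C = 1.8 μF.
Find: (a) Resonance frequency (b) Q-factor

Step 1 — Resonance condition Im(Z)=0 gives ω₀ = 1/√(LC).
Step 2 — ω₀ = 1/√(0.00883·1.8e-06) = 7932 rad/s.
Step 3 — f₀ = ω₀/(2π) = 1262 Hz.
Step 4 — Series Q: Q = ω₀L/R = 7932·0.00883/200 = 0.3502.

(a) f₀ = 1262 Hz  (b) Q = 0.3502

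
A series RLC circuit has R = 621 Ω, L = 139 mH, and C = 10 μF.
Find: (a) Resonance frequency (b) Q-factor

Step 1 — Resonance condition Im(Z)=0 gives ω₀ = 1/√(LC).
Step 2 — ω₀ = 1/√(0.139·1e-05) = 848.2 rad/s.
Step 3 — f₀ = ω₀/(2π) = 135 Hz.
Step 4 — Series Q: Q = ω₀L/R = 848.2·0.139/621 = 0.1899.

(a) f₀ = 135 Hz  (b) Q = 0.1899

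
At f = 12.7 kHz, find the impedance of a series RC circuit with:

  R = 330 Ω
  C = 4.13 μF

Step 1 — Angular frequency: ω = 2π·f = 2π·1.27e+04 = 7.98e+04 rad/s.
Step 2 — Component impedances:
  R: Z = R = 330 Ω
  C: Z = 1/(jωC) = -j/(ω·C) = 0 - j3.034 Ω
Step 3 — Series combination: Z_total = R + C = 330 - j3.034 Ω = 330∠-0.5° Ω.

Z = 330 - j3.034 Ω = 330∠-0.5° Ω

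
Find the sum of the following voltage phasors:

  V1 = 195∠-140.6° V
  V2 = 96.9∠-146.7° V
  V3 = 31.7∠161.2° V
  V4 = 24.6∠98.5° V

Step 1 — Convert each phasor to rectangular form:
  V1 = 195·(cos(-140.6°) + j·sin(-140.6°)) = -150.7 - j123.8 V
  V2 = 96.9·(cos(-146.7°) + j·sin(-146.7°)) = -80.99 - j53.2 V
  V3 = 31.7·(cos(161.2°) + j·sin(161.2°)) = -30.01 + j10.22 V
  V4 = 24.6·(cos(98.5°) + j·sin(98.5°)) = -3.636 + j24.33 V
Step 2 — Sum components: V_total = -265.3 - j142.4 V.
Step 3 — Convert to polar: |V_total| = 301.1 V, ∠V_total = -151.8°.

V_total = 301.1∠-151.8° V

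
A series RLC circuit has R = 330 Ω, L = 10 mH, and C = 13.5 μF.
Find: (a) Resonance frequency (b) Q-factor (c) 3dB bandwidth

Step 1 — Resonance: ω₀ = 1/√(LC) = 1/√(0.01·1.35e-05) = 2722 rad/s.
Step 2 — f₀ = ω₀/(2π) = 433.2 Hz.
Step 3 — Series Q: Q = ω₀L/R = 2722·0.01/330 = 0.08247.
Step 4 — Bandwidth: Δω = ω₀/Q = 3.3e+04 rad/s; BW = Δω/(2π) = 5252 Hz.

(a) f₀ = 433.2 Hz  (b) Q = 0.08247  (c) BW = 5252 Hz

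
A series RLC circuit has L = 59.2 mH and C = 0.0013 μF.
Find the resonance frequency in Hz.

Step 1 — Resonance condition Im(Z)=0 gives ω₀ = 1/√(LC).
Step 2 — ω₀ = 1/√(0.0592·1.3e-09) = 1.14e+05 rad/s.
Step 3 — f₀ = ω₀/(2π) = 1.814e+04 Hz.

f₀ = 1.814e+04 Hz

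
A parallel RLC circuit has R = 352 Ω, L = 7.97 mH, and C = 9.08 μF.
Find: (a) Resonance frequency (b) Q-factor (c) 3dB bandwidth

Step 1 — Resonance: ω₀ = 1/√(LC) = 1/√(0.00797·9.08e-06) = 3717 rad/s.
Step 2 — f₀ = ω₀/(2π) = 591.6 Hz.
Step 3 — Parallel Q: Q = R/(ω₀L) = 352/(3717·0.00797) = 11.88.
Step 4 — Bandwidth: Δω = ω₀/Q = 312.9 rad/s; BW = Δω/(2π) = 49.8 Hz.

(a) f₀ = 591.6 Hz  (b) Q = 11.88  (c) BW = 49.8 Hz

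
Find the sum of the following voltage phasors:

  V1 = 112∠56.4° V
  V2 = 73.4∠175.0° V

Step 1 — Convert each phasor to rectangular form:
  V1 = 112·(cos(56.4°) + j·sin(56.4°)) = 61.98 + j93.29 V
  V2 = 73.4·(cos(175.0°) + j·sin(175.0°)) = -73.12 + j6.397 V
Step 2 — Sum components: V_total = -11.14 + j99.68 V.
Step 3 — Convert to polar: |V_total| = 100.3 V, ∠V_total = 96.4°.

V_total = 100.3∠96.4° V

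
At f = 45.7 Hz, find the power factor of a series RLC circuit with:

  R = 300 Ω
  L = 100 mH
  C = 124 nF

Step 1 — Angular frequency: ω = 2π·f = 2π·45.7 = 287.1 rad/s.
Step 2 — Component impedances:
  R: Z = R = 300 Ω
  L: Z = jωL = j·287.1·0.1 = 0 + j28.71 Ω
  C: Z = 1/(jωC) = -j/(ω·C) = 0 - j2.809e+04 Ω
Step 3 — Series combination: Z_total = R + L + C = 300 - j2.806e+04 Ω = 2.806e+04∠-89.4° Ω.
Step 4 — Power factor: PF = cos(φ) = Re(Z)/|Z| = 300/2.806e+04 = 0.01069.
Step 5 — Type: Im(Z) = -2.806e+04 ⇒ leading (phase φ = -89.4°).

PF = 0.01069 (leading, φ = -89.4°)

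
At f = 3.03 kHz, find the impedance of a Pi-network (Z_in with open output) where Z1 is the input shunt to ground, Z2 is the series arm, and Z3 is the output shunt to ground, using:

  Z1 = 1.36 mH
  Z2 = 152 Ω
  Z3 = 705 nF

Step 1 — Angular frequency: ω = 2π·f = 2π·3030 = 1.904e+04 rad/s.
Step 2 — Component impedances:
  Z1: Z = jωL = j·1.904e+04·0.00136 = 0 + j25.89 Ω
  Z2: Z = R = 152 Ω
  Z3: Z = 1/(jωC) = -j/(ω·C) = 0 - j74.51 Ω
Step 3 — With open output, the series arm Z2 and the output shunt Z3 appear in series to ground: Z2 + Z3 = 152 - j74.51 Ω.
Step 4 — Parallel with input shunt Z1: Z_in = Z1 || (Z2 + Z3) = 4.001 + j27.17 Ω = 27.46∠81.6° Ω.

Z = 4.001 + j27.17 Ω = 27.46∠81.6° Ω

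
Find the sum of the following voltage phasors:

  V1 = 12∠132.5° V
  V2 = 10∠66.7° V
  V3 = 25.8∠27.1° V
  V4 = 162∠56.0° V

Step 1 — Convert each phasor to rectangular form:
  V1 = 12·(cos(132.5°) + j·sin(132.5°)) = -8.107 + j8.847 V
  V2 = 10·(cos(66.7°) + j·sin(66.7°)) = 3.955 + j9.184 V
  V3 = 25.8·(cos(27.1°) + j·sin(27.1°)) = 22.97 + j11.75 V
  V4 = 162·(cos(56.0°) + j·sin(56.0°)) = 90.59 + j134.3 V
Step 2 — Sum components: V_total = 109.4 + j164.1 V.
Step 3 — Convert to polar: |V_total| = 197.2 V, ∠V_total = 56.3°.

V_total = 197.2∠56.3° V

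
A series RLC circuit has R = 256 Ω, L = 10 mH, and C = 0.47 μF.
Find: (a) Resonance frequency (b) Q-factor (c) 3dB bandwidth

Step 1 — Resonance condition Im(Z)=0 gives ω₀ = 1/√(LC).
Step 2 — ω₀ = 1/√(0.01·4.7e-07) = 1.459e+04 rad/s.
Step 3 — f₀ = ω₀/(2π) = 2322 Hz.
Step 4 — Series Q: Q = ω₀L/R = 1.459e+04·0.01/256 = 0.5698.
Step 5 — 3dB bandwidth: Δω = ω₀/Q = 2.56e+04 rad/s; BW = Δω/(2π) = 4074 Hz.

(a) f₀ = 2322 Hz  (b) Q = 0.5698  (c) BW = 4074 Hz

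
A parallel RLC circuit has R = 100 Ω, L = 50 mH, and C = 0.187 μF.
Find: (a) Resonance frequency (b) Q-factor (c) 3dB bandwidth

Step 1 — Resonance: ω₀ = 1/√(LC) = 1/√(0.05·1.87e-07) = 1.034e+04 rad/s.
Step 2 — f₀ = ω₀/(2π) = 1646 Hz.
Step 3 — Parallel Q: Q = R/(ω₀L) = 100/(1.034e+04·0.05) = 0.1934.
Step 4 — Bandwidth: Δω = ω₀/Q = 5.348e+04 rad/s; BW = Δω/(2π) = 8511 Hz.

(a) f₀ = 1646 Hz  (b) Q = 0.1934  (c) BW = 8511 Hz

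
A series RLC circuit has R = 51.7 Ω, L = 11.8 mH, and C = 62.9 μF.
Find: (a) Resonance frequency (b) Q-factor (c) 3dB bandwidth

Step 1 — Resonance condition Im(Z)=0 gives ω₀ = 1/√(LC).
Step 2 — ω₀ = 1/√(0.0118·6.29e-05) = 1161 rad/s.
Step 3 — f₀ = ω₀/(2π) = 184.7 Hz.
Step 4 — Series Q: Q = ω₀L/R = 1161·0.0118/51.7 = 0.2649.
Step 5 — 3dB bandwidth: Δω = ω₀/Q = 4381 rad/s; BW = Δω/(2π) = 697.3 Hz.

(a) f₀ = 184.7 Hz  (b) Q = 0.2649  (c) BW = 697.3 Hz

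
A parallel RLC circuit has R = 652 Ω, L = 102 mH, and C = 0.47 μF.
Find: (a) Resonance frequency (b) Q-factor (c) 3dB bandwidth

Step 1 — Resonance: ω₀ = 1/√(LC) = 1/√(0.102·4.7e-07) = 4567 rad/s.
Step 2 — f₀ = ω₀/(2π) = 726.9 Hz.
Step 3 — Parallel Q: Q = R/(ω₀L) = 652/(4567·0.102) = 1.4.
Step 4 — Bandwidth: Δω = ω₀/Q = 3263 rad/s; BW = Δω/(2π) = 519.4 Hz.

(a) f₀ = 726.9 Hz  (b) Q = 1.4  (c) BW = 519.4 Hz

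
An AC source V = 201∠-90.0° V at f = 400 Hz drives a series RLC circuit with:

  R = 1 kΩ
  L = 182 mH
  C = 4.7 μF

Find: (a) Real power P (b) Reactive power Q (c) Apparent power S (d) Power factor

Step 1 — Angular frequency: ω = 2π·f = 2π·400 = 2513 rad/s.
Step 2 — Component impedances:
  R: Z = R = 1000 Ω
  L: Z = jωL = j·2513·0.182 = 0 + j457.4 Ω
  C: Z = 1/(jωC) = -j/(ω·C) = 0 - j84.66 Ω
Step 3 — Series combination: Z_total = R + L + C = 1000 + j372.8 Ω = 1067∠20.4° Ω.
Step 4 — Source phasor: V = 201∠-90.0° V = 0 - j201 V.
Step 5 — Current: I = V / Z = -0.06578 - j0.1765 A = 0.1883∠-110.4° A.
Step 6 — Complex power: S = V·I* = 35.47 + j13.22 VA.
Step 7 — Real power: P = Re(S) = 35.47 W.
Step 8 — Reactive power: Q = Im(S) = 13.22 VAR.
Step 9 — Apparent power: |S| = 37.86 VA.
Step 10 — Power factor: PF = P/|S| = 0.937 (lagging).

(a) P = 35.47 W  (b) Q = 13.22 VAR  (c) S = 37.86 VA  (d) PF = 0.937 (lagging)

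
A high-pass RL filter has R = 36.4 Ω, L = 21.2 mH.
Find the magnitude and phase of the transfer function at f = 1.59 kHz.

Step 1 — Angular frequency: ω = 2π·1590 = 9990 rad/s.
Step 2 — Transfer function: H(jω) = jωL/(R + jωL).
Step 3 — Numerator jωL = j·211.8; denominator R + jωL = 36.4 + j211.8.
Step 4 — H = 0.9713 + j0.1669.
Step 5 — Magnitude: |H| = 0.9856 (-0.1 dB); phase: φ = 9.8°.

|H| = 0.9856 (-0.1 dB), φ = 9.8°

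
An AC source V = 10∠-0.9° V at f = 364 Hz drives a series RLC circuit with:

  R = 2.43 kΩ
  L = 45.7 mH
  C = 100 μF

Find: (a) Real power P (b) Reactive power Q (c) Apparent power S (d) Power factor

Step 1 — Angular frequency: ω = 2π·f = 2π·364 = 2287 rad/s.
Step 2 — Component impedances:
  R: Z = R = 2430 Ω
  L: Z = jωL = j·2287·0.0457 = 0 + j104.5 Ω
  C: Z = 1/(jωC) = -j/(ω·C) = 0 - j4.372 Ω
Step 3 — Series combination: Z_total = R + L + C = 2430 + j100.1 Ω = 2432∠2.4° Ω.
Step 4 — Source phasor: V = 10∠-0.9° V = 9.999 - j0.1571 V.
Step 5 — Current: I = V / Z = 0.004105 - j0.0002338 A = 0.004112∠-3.3° A.
Step 6 — Complex power: S = V·I* = 0.04108 + j0.001693 VA.
Step 7 — Real power: P = Re(S) = 0.04108 W.
Step 8 — Reactive power: Q = Im(S) = 0.001693 VAR.
Step 9 — Apparent power: |S| = 0.04112 VA.
Step 10 — Power factor: PF = P/|S| = 0.9992 (lagging).

(a) P = 0.04108 W  (b) Q = 0.001693 VAR  (c) S = 0.04112 VA  (d) PF = 0.9992 (lagging)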